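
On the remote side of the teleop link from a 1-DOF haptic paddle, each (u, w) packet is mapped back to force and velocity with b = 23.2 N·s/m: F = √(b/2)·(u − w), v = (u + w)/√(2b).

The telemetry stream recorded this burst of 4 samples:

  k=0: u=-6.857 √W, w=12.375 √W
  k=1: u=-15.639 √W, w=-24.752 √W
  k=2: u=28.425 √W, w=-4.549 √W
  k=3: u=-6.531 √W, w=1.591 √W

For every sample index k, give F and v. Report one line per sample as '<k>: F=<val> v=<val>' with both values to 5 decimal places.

k=0: u−w=-19.23200, u+w=5.51800; √(b/2)=3.40588, √(2b)=6.81175; F=3.40588×(-19.232)=-65.50183, v=5.51800/6.81175=0.81007
k=1: u−w=9.11300, u+w=-40.39100; √(b/2)=3.40588, √(2b)=6.81175; F=3.40588×9.113=31.03776, v=-40.39100/6.81175=-5.92960
k=2: u−w=32.97400, u+w=23.87600; √(b/2)=3.40588, √(2b)=6.81175; F=3.40588×32.974=112.30540, v=23.87600/6.81175=3.50512
k=3: u−w=-8.12200, u+w=-4.94000; √(b/2)=3.40588, √(2b)=6.81175; F=3.40588×(-8.122)=-27.66254, v=-4.94000/6.81175=-0.72522

0: F=-65.50183 v=0.81007
1: F=31.03776 v=-5.92960
2: F=112.30540 v=3.50512
3: F=-27.66254 v=-0.72522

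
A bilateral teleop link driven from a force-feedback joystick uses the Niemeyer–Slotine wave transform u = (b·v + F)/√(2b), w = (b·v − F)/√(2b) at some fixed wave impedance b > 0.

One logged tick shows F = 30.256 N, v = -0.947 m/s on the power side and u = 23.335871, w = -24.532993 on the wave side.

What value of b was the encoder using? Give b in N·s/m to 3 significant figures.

b = 0.799 N·s/m

u + w = -1.197122;  u + w = √(2b)·v, so √(2b) = -1.197122/(-0.947) = 1.264120.
b = (√(2b))²/2 = 1.598000/2 = 0.799000.
(Check via u − w = 2F/√(2b): u − w = 47.868864, 2F/√(2b) = 47.868859.)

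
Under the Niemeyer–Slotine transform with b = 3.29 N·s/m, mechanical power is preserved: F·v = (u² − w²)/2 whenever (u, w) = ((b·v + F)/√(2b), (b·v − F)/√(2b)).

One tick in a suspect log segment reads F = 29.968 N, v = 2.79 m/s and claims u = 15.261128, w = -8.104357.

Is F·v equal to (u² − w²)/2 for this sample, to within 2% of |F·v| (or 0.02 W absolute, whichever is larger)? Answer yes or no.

yes

F·v = 29.968×2.79 = 83.610720 W.
(u² − w²)/2 = (232.902028 − 65.680602)/2 = 83.610713 W.
|Δ| = 0.000007;  2% of max(1, |F·v|) = 1.672214.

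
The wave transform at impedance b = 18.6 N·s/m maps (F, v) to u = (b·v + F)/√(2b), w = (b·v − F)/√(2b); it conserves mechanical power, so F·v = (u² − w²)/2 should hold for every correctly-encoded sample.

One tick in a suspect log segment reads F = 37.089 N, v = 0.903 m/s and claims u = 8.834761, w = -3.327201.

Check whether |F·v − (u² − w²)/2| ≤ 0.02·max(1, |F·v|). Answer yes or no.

yes

F·v = 37.089×0.903 = 33.491367 W.
(u² − w²)/2 = (78.053002 − 11.070266)/2 = 33.491368 W.
|Δ| = 0.000001;  2% of max(1, |F·v|) = 0.669827.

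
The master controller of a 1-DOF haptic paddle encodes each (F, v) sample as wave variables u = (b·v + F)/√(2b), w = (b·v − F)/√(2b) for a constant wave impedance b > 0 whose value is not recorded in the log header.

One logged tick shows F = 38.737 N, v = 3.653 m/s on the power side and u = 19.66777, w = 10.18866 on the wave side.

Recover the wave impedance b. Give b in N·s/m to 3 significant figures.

u + w = 29.85643;  u + w = √(2b)·v, so √(2b) = 29.85643/3.653 = 8.17313.
b = (√(2b))²/2 = 66.79999/2 = 33.40000.
(Check via u − w = 2F/√(2b): u − w = 9.47911, 2F/√(2b) = 9.47911.)

b = 33.4 N·s/m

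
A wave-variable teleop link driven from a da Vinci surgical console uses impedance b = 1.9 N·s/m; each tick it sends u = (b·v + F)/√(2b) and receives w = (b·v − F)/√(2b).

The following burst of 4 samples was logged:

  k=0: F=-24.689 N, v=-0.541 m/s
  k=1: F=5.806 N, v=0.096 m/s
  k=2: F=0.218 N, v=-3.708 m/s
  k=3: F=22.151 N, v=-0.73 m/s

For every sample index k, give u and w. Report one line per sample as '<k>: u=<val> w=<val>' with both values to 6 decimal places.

k=0: b·v=1.9×(-0.541)=-1.027900; √(2b)=1.949359; u=(-1.027900+(-24.689))/1.949359=-13.192491, w=(-1.027900−(-24.689))/1.949359=12.137888
k=1: b·v=1.9×0.096=0.182400; √(2b)=1.949359; u=(0.182400+5.806)/1.949359=3.071984, w=(0.182400−5.806)/1.949359=-2.884846
k=2: b·v=1.9×(-3.708)=-7.045200; √(2b)=1.949359; u=(-7.045200+0.218)/1.949359=-3.502280, w=(-7.045200−0.218)/1.949359=-3.725943
k=3: b·v=1.9×(-0.73)=-1.387000; √(2b)=1.949359; u=(-1.387000+22.151)/1.949359=10.651707, w=(-1.387000−22.151)/1.949359=-12.074739

0: u=-13.192491 w=12.137888
1: u=3.071984 w=-2.884846
2: u=-3.502280 w=-3.725943
3: u=10.651707 w=-12.074739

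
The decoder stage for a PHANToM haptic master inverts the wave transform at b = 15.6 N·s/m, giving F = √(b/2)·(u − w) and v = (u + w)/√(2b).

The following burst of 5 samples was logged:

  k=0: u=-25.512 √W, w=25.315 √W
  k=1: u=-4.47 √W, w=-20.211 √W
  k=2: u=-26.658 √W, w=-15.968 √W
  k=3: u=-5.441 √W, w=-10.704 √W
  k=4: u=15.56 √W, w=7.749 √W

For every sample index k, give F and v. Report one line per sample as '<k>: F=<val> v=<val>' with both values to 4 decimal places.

k=0: u−w=-50.8270, u+w=-0.1970; √(b/2)=2.7928, √(2b)=5.5857; F=2.7928×(-50.827)=-141.9521, v=-0.1970/5.5857=-0.0353
k=1: u−w=15.7410, u+w=-24.6810; √(b/2)=2.7928, √(2b)=5.5857; F=2.7928×15.741=43.9622, v=-24.6810/5.5857=-4.4186
k=2: u−w=-10.6900, u+w=-42.6260; √(b/2)=2.7928, √(2b)=5.5857; F=2.7928×(-10.69)=-29.8555, v=-42.6260/5.5857=-7.6313
k=3: u−w=5.2630, u+w=-16.1450; √(b/2)=2.7928, √(2b)=5.5857; F=2.7928×5.263=14.6988, v=-16.1450/5.5857=-2.8904
k=4: u−w=7.8110, u+w=23.3090; √(b/2)=2.7928, √(2b)=5.5857; F=2.7928×7.811=21.8149, v=23.3090/5.5857=4.1730

0: F=-141.9521 v=-0.0353
1: F=43.9622 v=-4.4186
2: F=-29.8555 v=-7.6313
3: F=14.6988 v=-2.8904
4: F=21.8149 v=4.1730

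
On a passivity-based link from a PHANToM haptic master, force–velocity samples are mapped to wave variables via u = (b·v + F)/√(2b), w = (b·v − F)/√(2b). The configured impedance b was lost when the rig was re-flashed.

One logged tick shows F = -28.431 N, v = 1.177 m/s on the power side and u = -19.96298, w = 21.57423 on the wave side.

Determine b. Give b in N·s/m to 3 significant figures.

u + w = 1.6112;  u + w = √(2b)·v, so √(2b) = 1.6112/1.177 = 1.3689.
b = (√(2b))²/2 = 1.8740/2 = 0.9370.
(Check via u − w = 2F/√(2b): u − w = -41.5372, 2F/√(2b) = -41.5371.)

b = 0.937 N·s/m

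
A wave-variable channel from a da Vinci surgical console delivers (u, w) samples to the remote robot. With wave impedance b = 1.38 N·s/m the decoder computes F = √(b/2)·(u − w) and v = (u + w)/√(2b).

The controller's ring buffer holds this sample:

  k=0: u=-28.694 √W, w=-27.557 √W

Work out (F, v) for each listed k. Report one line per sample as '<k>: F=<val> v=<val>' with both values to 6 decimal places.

0: F=-0.944463 v=-33.859123

k=0: u−w=-1.137000, u+w=-56.251000; √(b/2)=0.830662, √(2b)=1.661325; F=0.830662×(-1.137)=-0.944463, v=-56.251000/1.661325=-33.859123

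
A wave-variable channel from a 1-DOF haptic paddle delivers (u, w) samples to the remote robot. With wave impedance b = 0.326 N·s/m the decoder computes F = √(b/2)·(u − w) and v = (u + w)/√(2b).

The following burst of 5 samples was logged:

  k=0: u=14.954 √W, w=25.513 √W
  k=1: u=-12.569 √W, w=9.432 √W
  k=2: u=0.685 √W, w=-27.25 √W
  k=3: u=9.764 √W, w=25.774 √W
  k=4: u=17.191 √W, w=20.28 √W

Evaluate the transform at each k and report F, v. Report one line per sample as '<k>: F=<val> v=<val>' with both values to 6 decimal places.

0: F=-4.263012 v=50.116094
1: F=-8.882521 v=-3.884997
2: F=11.278270 v=-32.899252
3: F=-6.463759 v=44.011806
4: F=-1.247130 v=46.405717

k=0: u−w=-10.559000, u+w=40.467000; √(b/2)=0.403733, √(2b)=0.807465; F=0.403733×(-10.559)=-4.263012, v=40.467000/0.807465=50.116094
k=1: u−w=-22.001000, u+w=-3.137000; √(b/2)=0.403733, √(2b)=0.807465; F=0.403733×(-22.001)=-8.882521, v=-3.137000/0.807465=-3.884997
k=2: u−w=27.935000, u+w=-26.565000; √(b/2)=0.403733, √(2b)=0.807465; F=0.403733×27.935=11.278270, v=-26.565000/0.807465=-32.899252
k=3: u−w=-16.010000, u+w=35.538000; √(b/2)=0.403733, √(2b)=0.807465; F=0.403733×(-16.01)=-6.463759, v=35.538000/0.807465=44.011806
k=4: u−w=-3.089000, u+w=37.471000; √(b/2)=0.403733, √(2b)=0.807465; F=0.403733×(-3.089)=-1.247130, v=37.471000/0.807465=46.405717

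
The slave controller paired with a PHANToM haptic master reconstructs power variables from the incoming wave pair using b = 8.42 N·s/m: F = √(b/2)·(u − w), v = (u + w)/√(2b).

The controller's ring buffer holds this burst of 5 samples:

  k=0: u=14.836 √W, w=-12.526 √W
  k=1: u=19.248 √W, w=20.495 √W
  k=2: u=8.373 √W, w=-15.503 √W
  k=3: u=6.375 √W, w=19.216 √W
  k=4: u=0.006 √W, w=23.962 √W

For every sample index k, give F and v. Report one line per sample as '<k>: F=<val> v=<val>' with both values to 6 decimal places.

0: F=56.142130 v=0.562913
1: F=-2.558630 v=9.684777
2: F=48.989456 v=-1.737475
3: F=-26.347529 v=6.236145
4: F=-49.153602 v=5.840644

k=0: u−w=27.362000, u+w=2.310000; √(b/2)=2.051828, √(2b)=4.103657; F=2.051828×27.362=56.142130, v=2.310000/4.103657=0.562913
k=1: u−w=-1.247000, u+w=39.743000; √(b/2)=2.051828, √(2b)=4.103657; F=2.051828×(-1.247)=-2.558630, v=39.743000/4.103657=9.684777
k=2: u−w=23.876000, u+w=-7.130000; √(b/2)=2.051828, √(2b)=4.103657; F=2.051828×23.876=48.989456, v=-7.130000/4.103657=-1.737475
k=3: u−w=-12.841000, u+w=25.591000; √(b/2)=2.051828, √(2b)=4.103657; F=2.051828×(-12.841)=-26.347529, v=25.591000/4.103657=6.236145
k=4: u−w=-23.956000, u+w=23.968000; √(b/2)=2.051828, √(2b)=4.103657; F=2.051828×(-23.956)=-49.153602, v=23.968000/4.103657=5.840644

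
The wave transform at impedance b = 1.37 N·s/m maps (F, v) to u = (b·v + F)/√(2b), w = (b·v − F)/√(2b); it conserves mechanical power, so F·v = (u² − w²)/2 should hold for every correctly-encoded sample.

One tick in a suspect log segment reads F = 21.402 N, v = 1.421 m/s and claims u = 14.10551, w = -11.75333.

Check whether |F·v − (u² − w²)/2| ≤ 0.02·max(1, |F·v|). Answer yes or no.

F·v = 21.402×1.421 = 30.4122 W.
(u² − w²)/2 = (198.9654 − 138.1408)/2 = 30.4123 W.
|Δ| = 0.0001;  2% of max(1, |F·v|) = 0.6082.

yes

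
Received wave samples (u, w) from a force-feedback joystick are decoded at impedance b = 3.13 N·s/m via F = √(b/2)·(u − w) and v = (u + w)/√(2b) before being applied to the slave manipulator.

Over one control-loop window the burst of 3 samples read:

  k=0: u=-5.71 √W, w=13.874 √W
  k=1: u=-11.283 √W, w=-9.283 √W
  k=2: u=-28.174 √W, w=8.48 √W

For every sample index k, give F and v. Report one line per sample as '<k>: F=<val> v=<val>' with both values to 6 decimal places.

0: F=-24.499576 v=3.262991
1: F=-2.501999 v=-8.219827
2: F=-45.854139 v=-7.871305

k=0: u−w=-19.584000, u+w=8.164000; √(b/2)=1.251000, √(2b)=2.501999; F=1.251000×(-19.584)=-24.499576, v=8.164000/2.501999=3.262991
k=1: u−w=-2.000000, u+w=-20.566000; √(b/2)=1.251000, √(2b)=2.501999; F=1.251000×(-2.0)=-2.501999, v=-20.566000/2.501999=-8.219827
k=2: u−w=-36.654000, u+w=-19.694000; √(b/2)=1.251000, √(2b)=2.501999; F=1.251000×(-36.654)=-45.854139, v=-19.694000/2.501999=-7.871305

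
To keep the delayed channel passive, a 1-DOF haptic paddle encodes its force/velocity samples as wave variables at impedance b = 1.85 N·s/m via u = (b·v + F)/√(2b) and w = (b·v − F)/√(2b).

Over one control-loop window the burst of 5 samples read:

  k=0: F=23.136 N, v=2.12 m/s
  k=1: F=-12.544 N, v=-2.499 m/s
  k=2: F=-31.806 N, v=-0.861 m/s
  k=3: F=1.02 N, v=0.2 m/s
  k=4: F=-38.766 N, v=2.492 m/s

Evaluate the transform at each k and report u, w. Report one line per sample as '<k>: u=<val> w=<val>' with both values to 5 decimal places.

k=0: b·v=1.85×2.12=3.92200; √(2b)=1.92354; u=(3.92200+23.136)/1.92354=14.06678, w=(3.92200−23.136)/1.92354=-9.98888
k=1: b·v=1.85×(-2.499)=-4.62315; √(2b)=1.92354; u=(-4.62315+(-12.544))/1.92354=-8.92478, w=(-4.62315−(-12.544))/1.92354=4.11785
k=2: b·v=1.85×(-0.861)=-1.59285; √(2b)=1.92354; u=(-1.59285+(-31.806))/1.92354=-17.36324, w=(-1.59285−(-31.806))/1.92354=15.70707
k=3: b·v=1.85×0.2=0.37000; √(2b)=1.92354; u=(0.37000+1.02)/1.92354=0.72263, w=(0.37000−1.02)/1.92354=-0.33792
k=4: b·v=1.85×2.492=4.61020; √(2b)=1.92354; u=(4.61020+(-38.766))/1.92354=-17.75675, w=(4.61020−(-38.766))/1.92354=22.55021

0: u=14.06678 w=-9.98888
1: u=-8.92478 w=4.11785
2: u=-17.36324 w=15.70707
3: u=0.72263 w=-0.33792
4: u=-17.75675 w=22.55021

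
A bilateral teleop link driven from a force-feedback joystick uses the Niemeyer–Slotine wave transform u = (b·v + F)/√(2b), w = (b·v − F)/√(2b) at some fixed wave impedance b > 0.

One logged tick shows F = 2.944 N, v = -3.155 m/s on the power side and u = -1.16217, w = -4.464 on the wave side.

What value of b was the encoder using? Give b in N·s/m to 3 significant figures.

u + w = -5.6262;  u + w = √(2b)·v, so √(2b) = -5.6262/(-3.155) = 1.7833.
b = (√(2b))²/2 = 3.1800/2 = 1.5900.
(Check via u − w = 2F/√(2b): u − w = 3.3018, 2F/√(2b) = 3.3018.)

b = 1.59 N·s/m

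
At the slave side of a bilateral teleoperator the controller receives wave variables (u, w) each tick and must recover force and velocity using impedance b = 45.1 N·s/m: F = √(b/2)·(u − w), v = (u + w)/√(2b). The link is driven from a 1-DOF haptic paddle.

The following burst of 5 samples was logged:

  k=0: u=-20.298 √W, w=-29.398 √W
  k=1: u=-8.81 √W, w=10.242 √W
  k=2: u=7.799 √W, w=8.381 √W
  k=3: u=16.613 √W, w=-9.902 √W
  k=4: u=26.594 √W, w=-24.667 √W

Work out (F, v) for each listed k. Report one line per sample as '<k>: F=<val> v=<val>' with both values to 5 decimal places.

k=0: u−w=9.10000, u+w=-49.69600; √(b/2)=4.74868, √(2b)=9.49737; F=4.74868×9.1=43.21302, v=-49.69600/9.49737=-5.23261
k=1: u−w=-19.05200, u+w=1.43200; √(b/2)=4.74868, √(2b)=9.49737; F=4.74868×(-19.052)=-90.47193, v=1.43200/9.49737=0.15078
k=2: u−w=-0.58200, u+w=16.18000; √(b/2)=4.74868, √(2b)=9.49737; F=4.74868×(-0.582)=-2.76373, v=16.18000/9.49737=1.70363
k=3: u−w=26.51500, u+w=6.71100; √(b/2)=4.74868, √(2b)=9.49737; F=4.74868×26.515=125.91136, v=6.71100/9.49737=0.70662
k=4: u−w=51.26100, u+w=1.92700; √(b/2)=4.74868, √(2b)=9.49737; F=4.74868×51.261=243.42229, v=1.92700/9.49737=0.20290

0: F=43.21302 v=-5.23261
1: F=-90.47193 v=0.15078
2: F=-2.76373 v=1.70363
3: F=125.91136 v=0.70662
4: F=243.42229 v=0.20290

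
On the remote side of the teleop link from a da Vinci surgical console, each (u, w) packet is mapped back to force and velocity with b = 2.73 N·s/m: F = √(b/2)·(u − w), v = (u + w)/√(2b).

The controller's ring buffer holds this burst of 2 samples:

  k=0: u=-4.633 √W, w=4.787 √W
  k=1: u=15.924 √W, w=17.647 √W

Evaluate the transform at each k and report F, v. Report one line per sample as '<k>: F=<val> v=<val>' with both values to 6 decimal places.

0: F=-11.005689 v=0.065906
1: F=-2.013036 v=14.367062

k=0: u−w=-9.420000, u+w=0.154000; √(b/2)=1.168332, √(2b)=2.336664; F=1.168332×(-9.42)=-11.005689, v=0.154000/2.336664=0.065906
k=1: u−w=-1.723000, u+w=33.571000; √(b/2)=1.168332, √(2b)=2.336664; F=1.168332×(-1.723)=-2.013036, v=33.571000/2.336664=14.367062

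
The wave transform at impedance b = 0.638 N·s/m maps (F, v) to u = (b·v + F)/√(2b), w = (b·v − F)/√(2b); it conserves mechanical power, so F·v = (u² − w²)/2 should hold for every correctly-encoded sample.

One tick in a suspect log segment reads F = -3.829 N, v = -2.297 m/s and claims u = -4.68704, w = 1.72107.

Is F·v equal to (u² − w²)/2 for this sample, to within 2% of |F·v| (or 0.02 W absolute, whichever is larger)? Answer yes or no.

F·v = (-3.829)×(-2.297) = 8.7952 W.
(u² − w²)/2 = (21.9683 − 2.9621)/2 = 9.5031 W.
|Δ| = 0.7079;  2% of max(1, |F·v|) = 0.1759.

no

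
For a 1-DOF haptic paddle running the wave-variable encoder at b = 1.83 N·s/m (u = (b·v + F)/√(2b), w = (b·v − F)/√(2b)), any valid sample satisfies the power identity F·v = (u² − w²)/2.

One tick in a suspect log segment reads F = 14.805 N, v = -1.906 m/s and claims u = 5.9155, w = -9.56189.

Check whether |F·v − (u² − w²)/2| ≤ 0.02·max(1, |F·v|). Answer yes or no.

F·v = 14.805×(-1.906) = -28.21833 W.
(u² − w²)/2 = (34.99314 − 91.42974)/2 = -28.21830 W.
|Δ| = 0.00003;  2% of max(1, |F·v|) = 0.56437.

yes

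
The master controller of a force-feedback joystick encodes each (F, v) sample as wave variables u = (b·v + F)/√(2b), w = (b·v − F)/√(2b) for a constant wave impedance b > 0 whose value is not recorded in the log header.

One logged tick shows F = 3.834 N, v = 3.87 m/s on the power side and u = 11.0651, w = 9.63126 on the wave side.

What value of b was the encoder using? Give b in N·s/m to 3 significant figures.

u + w = 20.6964;  u + w = √(2b)·v, so √(2b) = 20.6964/3.87 = 5.3479.
b = (√(2b))²/2 = 28.6000/2 = 14.3000.
(Check via u − w = 2F/√(2b): u − w = 1.4338, 2F/√(2b) = 1.4338.)

b = 14.3 N·s/m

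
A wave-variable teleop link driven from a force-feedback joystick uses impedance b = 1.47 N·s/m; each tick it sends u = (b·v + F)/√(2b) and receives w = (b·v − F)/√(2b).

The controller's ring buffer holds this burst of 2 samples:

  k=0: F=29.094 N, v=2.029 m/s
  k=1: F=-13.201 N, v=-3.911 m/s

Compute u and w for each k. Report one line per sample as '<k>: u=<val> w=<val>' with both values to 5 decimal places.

k=0: b·v=1.47×2.029=2.98263; √(2b)=1.71464; u=(2.98263+29.094)/1.71464=18.70747, w=(2.98263−29.094)/1.71464=-15.22846
k=1: b·v=1.47×(-3.911)=-5.74917; √(2b)=1.71464; u=(-5.74917+(-13.201))/1.71464=-11.05196, w=(-5.74917−(-13.201))/1.71464=4.34600

0: u=18.70747 w=-15.22846
1: u=-11.05196 w=4.34600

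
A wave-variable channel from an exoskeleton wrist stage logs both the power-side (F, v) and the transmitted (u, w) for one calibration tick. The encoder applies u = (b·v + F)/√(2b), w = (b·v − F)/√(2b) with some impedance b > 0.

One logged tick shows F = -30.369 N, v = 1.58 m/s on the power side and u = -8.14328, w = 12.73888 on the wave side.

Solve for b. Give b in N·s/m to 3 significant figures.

u + w = 4.5956;  u + w = √(2b)·v, so √(2b) = 4.5956/1.58 = 2.9086.
b = (√(2b))²/2 = 8.4600/2 = 4.2300.
(Check via u − w = 2F/√(2b): u − w = -20.8822, 2F/√(2b) = -20.8822.)

b = 4.23 N·s/m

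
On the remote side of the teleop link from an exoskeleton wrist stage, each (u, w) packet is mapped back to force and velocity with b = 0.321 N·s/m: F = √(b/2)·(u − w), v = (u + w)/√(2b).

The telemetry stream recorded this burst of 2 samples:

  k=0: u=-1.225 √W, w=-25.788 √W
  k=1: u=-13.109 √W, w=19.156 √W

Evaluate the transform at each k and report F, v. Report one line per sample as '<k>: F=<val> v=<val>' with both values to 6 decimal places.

k=0: u−w=24.563000, u+w=-27.013000; √(b/2)=0.400625, √(2b)=0.801249; F=0.400625×24.563=9.840540, v=-27.013000/0.801249=-33.713614
k=1: u−w=-32.265000, u+w=6.047000; √(b/2)=0.400625, √(2b)=0.801249; F=0.400625×(-32.265)=-12.926150, v=6.047000/0.801249=7.546967

0: F=9.840540 v=-33.713614
1: F=-12.926150 v=7.546967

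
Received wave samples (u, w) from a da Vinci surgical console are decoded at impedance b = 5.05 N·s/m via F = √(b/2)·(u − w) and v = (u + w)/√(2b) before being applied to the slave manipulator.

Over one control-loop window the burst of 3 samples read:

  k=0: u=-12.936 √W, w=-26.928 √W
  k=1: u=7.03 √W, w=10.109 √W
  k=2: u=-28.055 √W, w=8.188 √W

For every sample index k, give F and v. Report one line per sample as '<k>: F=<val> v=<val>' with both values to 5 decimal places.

k=0: u−w=13.99200, u+w=-39.86400; √(b/2)=1.58902, √(2b)=3.17805; F=1.58902×13.992=22.23364, v=-39.86400/3.17805=-12.54354
k=1: u−w=-3.07900, u+w=17.13900; √(b/2)=1.58902, √(2b)=3.17805; F=1.58902×(-3.079)=-4.89261, v=17.13900/3.17805=5.39293
k=2: u−w=-36.24300, u+w=-19.86700; √(b/2)=1.58902, √(2b)=3.17805; F=1.58902×(-36.243)=-57.59103, v=-19.86700/3.17805=-6.25132

0: F=22.23364 v=-12.54354
1: F=-4.89261 v=5.39293
2: F=-57.59103 v=-6.25132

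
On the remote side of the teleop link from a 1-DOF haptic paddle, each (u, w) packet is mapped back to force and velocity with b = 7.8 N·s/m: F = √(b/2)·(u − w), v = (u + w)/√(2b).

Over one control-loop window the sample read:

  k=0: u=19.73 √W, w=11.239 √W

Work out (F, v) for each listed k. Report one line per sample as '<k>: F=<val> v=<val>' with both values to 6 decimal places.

0: F=16.768381 v=7.840881

k=0: u−w=8.491000, u+w=30.969000; √(b/2)=1.974842, √(2b)=3.949684; F=1.974842×8.491=16.768381, v=30.969000/3.949684=7.840881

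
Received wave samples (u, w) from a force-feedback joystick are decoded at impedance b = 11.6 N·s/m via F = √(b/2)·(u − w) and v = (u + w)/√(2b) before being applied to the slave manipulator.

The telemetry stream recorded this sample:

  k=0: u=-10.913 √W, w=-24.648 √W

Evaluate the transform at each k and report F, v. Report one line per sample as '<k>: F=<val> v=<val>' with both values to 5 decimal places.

0: F=33.07826 v=-7.38295

k=0: u−w=13.73500, u+w=-35.56100; √(b/2)=2.40832, √(2b)=4.81664; F=2.40832×13.735=33.07826, v=-35.56100/4.81664=-7.38295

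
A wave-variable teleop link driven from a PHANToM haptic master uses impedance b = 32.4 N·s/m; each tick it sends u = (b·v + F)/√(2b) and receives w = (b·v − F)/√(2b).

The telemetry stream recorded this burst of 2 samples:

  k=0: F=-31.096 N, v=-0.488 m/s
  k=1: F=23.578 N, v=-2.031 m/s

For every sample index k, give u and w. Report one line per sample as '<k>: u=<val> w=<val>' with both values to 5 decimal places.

0: u=-5.82709 w=1.89877
1: u=-5.24562 w=-11.10362

k=0: b·v=32.4×(-0.488)=-15.81120; √(2b)=8.04984; u=(-15.81120+(-31.096))/8.04984=-5.82709, w=(-15.81120−(-31.096))/8.04984=1.89877
k=1: b·v=32.4×(-2.031)=-65.80440; √(2b)=8.04984; u=(-65.80440+23.578)/8.04984=-5.24562, w=(-65.80440−23.578)/8.04984=-11.10362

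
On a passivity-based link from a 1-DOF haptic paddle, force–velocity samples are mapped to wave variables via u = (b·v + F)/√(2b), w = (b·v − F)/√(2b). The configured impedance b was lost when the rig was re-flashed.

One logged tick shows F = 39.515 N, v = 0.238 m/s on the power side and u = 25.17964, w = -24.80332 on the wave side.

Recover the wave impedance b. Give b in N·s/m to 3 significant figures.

b = 1.25 N·s/m

u + w = 0.37632;  u + w = √(2b)·v, so √(2b) = 0.37632/0.238 = 1.58118.
b = (√(2b))²/2 = 2.50012/2 = 1.25006.
(Check via u − w = 2F/√(2b): u − w = 49.98296, 2F/√(2b) = 49.98177.)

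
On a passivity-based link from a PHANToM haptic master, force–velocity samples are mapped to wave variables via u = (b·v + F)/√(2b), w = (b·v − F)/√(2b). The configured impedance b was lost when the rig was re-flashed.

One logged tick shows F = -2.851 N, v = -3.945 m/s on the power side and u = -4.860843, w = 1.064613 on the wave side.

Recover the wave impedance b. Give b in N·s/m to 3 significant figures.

u + w = -3.796230;  u + w = √(2b)·v, so √(2b) = -3.796230/(-3.945) = 0.962289.
b = (√(2b))²/2 = 0.926000/2 = 0.463000.
(Check via u − w = 2F/√(2b): u − w = -5.925456, 2F/√(2b) = -5.925455.)

b = 0.463 N·s/m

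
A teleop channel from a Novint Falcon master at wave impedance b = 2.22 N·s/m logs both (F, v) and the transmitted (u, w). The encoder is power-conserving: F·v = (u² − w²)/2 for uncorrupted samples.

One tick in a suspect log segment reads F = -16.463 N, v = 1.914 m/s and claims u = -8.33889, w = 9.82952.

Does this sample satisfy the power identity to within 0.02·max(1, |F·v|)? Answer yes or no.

F·v = (-16.463)×1.914 = -31.5102 W.
(u² − w²)/2 = (69.5371 − 96.6195)/2 = -13.5412 W.
|Δ| = 17.9690;  2% of max(1, |F·v|) = 0.6302.

no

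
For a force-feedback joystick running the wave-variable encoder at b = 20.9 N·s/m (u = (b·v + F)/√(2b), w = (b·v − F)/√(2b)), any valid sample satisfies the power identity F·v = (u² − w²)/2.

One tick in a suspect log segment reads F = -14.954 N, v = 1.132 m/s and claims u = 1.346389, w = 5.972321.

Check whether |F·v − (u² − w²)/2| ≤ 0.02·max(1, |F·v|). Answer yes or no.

F·v = (-14.954)×1.132 = -16.927928 W.
(u² − w²)/2 = (1.812763 − 35.668618)/2 = -16.927927 W.
|Δ| = 0.000001;  2% of max(1, |F·v|) = 0.338559.

yes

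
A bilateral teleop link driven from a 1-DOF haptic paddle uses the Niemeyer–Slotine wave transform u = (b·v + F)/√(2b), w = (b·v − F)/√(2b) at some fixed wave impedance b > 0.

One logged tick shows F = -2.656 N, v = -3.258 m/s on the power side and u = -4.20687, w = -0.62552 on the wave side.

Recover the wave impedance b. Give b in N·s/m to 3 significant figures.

b = 1.1 N·s/m

u + w = -4.83239;  u + w = √(2b)·v, so √(2b) = -4.83239/(-3.258) = 1.48324.
b = (√(2b))²/2 = 2.20000/2 = 1.10000.
(Check via u − w = 2F/√(2b): u − w = -3.58135, 2F/√(2b) = -3.58135.)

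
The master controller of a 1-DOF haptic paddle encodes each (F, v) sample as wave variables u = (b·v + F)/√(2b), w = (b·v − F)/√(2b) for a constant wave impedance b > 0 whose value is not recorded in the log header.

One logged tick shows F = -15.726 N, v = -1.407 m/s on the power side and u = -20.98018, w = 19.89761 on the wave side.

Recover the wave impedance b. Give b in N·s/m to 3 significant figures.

u + w = -1.08257;  u + w = √(2b)·v, so √(2b) = -1.08257/(-1.407) = 0.76942.
b = (√(2b))²/2 = 0.59200/2 = 0.29600.
(Check via u − w = 2F/√(2b): u − w = -40.87779, 2F/√(2b) = -40.87769.)

b = 0.296 N·s/m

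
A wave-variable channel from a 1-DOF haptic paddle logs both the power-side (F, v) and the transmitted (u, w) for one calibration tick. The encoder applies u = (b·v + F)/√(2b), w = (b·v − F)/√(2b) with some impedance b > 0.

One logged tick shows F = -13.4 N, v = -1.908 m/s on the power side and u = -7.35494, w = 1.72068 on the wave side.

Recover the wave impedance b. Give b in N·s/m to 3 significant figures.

b = 4.36 N·s/m

u + w = -5.63426;  u + w = √(2b)·v, so √(2b) = -5.63426/(-1.908) = 2.95297.
b = (√(2b))²/2 = 8.72001/2 = 4.36001.
(Check via u − w = 2F/√(2b): u − w = -9.07562, 2F/√(2b) = -9.07562.)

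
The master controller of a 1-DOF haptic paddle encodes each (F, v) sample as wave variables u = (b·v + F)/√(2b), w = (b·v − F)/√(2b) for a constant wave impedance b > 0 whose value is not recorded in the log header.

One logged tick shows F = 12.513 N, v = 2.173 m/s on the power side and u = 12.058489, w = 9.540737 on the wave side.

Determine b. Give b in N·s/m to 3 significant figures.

b = 49.4 N·s/m

u + w = 21.599226;  u + w = √(2b)·v, so √(2b) = 21.599226/2.173 = 9.939819.
b = (√(2b))²/2 = 98.799995/2 = 49.399998.
(Check via u − w = 2F/√(2b): u − w = 2.517752, 2F/√(2b) = 2.517752.)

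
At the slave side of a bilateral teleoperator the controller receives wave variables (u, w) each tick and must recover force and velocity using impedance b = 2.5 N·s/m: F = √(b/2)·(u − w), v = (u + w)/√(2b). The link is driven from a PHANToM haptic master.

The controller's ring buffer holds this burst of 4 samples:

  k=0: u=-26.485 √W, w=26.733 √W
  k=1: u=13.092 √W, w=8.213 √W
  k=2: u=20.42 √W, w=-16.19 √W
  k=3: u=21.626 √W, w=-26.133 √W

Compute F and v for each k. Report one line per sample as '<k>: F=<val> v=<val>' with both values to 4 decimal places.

k=0: u−w=-53.2180, u+w=0.2480; √(b/2)=1.1180, √(2b)=2.2361; F=1.1180×(-53.218)=-59.4995, v=0.2480/2.2361=0.1109
k=1: u−w=4.8790, u+w=21.3050; √(b/2)=1.1180, √(2b)=2.2361; F=1.1180×4.879=5.4549, v=21.3050/2.2361=9.5279
k=2: u−w=36.6100, u+w=4.2300; √(b/2)=1.1180, √(2b)=2.2361; F=1.1180×36.61=40.9312, v=4.2300/2.2361=1.8917
k=3: u−w=47.7590, u+w=-4.5070; √(b/2)=1.1180, √(2b)=2.2361; F=1.1180×47.759=53.3962, v=-4.5070/2.2361=-2.0156

0: F=-59.4995 v=0.1109
1: F=5.4549 v=9.5279
2: F=40.9312 v=1.8917
3: F=53.3962 v=-2.0156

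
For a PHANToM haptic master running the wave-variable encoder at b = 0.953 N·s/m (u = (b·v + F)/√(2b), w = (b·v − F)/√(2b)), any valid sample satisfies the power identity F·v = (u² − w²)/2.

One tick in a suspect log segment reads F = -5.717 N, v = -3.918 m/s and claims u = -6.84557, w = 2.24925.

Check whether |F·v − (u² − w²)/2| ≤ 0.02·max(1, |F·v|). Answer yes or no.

no

F·v = (-5.717)×(-3.918) = 22.39921 W.
(u² − w²)/2 = (46.86183 − 5.05913)/2 = 20.90135 W.
|Δ| = 1.49785;  2% of max(1, |F·v|) = 0.44798.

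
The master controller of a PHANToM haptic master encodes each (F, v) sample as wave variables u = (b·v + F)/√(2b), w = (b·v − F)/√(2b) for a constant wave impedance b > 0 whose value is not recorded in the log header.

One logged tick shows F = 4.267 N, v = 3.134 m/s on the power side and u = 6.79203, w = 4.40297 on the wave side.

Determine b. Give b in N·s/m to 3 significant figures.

u + w = 11.19500;  u + w = √(2b)·v, so √(2b) = 11.19500/3.134 = 3.57211.
b = (√(2b))²/2 = 12.75999/2 = 6.37999.
(Check via u − w = 2F/√(2b): u − w = 2.38906, 2F/√(2b) = 2.38906.)

b = 6.38 N·s/m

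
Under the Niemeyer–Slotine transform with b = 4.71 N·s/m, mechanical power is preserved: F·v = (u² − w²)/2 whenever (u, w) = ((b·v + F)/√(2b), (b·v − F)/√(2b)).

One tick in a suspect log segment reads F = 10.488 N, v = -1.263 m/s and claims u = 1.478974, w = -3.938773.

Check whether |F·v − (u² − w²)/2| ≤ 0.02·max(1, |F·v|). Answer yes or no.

F·v = 10.488×(-1.263) = -13.246344 W.
(u² − w²)/2 = (2.187364 − 15.513933)/2 = -6.663284 W.
|Δ| = 6.583060;  2% of max(1, |F·v|) = 0.264927.

no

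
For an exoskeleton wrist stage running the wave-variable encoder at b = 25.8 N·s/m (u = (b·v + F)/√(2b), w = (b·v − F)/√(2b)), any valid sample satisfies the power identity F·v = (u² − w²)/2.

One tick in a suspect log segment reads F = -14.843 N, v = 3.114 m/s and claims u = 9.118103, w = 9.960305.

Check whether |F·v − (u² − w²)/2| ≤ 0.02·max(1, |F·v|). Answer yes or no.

no

F·v = (-14.843)×3.114 = -46.221102 W.
(u² − w²)/2 = (83.139802 − 99.207676)/2 = -8.033937 W.
|Δ| = 38.187165;  2% of max(1, |F·v|) = 0.924422.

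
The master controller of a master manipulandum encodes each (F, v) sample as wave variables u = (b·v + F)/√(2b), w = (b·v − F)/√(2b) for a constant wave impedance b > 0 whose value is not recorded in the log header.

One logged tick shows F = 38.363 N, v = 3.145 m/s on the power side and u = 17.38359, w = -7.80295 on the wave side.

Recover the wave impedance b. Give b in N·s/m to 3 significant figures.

u + w = 9.58064;  u + w = √(2b)·v, so √(2b) = 9.58064/3.145 = 3.04631.
b = (√(2b))²/2 = 9.28000/2 = 4.64000.
(Check via u − w = 2F/√(2b): u − w = 25.18654, 2F/√(2b) = 25.18655.)

b = 4.64 N·s/m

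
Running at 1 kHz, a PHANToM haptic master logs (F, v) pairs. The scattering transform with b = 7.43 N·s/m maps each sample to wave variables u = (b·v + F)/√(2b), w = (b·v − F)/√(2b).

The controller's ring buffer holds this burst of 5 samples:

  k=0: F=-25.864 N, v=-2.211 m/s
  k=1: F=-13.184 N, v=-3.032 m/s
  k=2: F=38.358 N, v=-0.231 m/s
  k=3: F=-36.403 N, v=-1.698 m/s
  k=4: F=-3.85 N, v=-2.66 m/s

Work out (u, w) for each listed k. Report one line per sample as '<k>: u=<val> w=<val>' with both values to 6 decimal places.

0: u=-10.970996 w=2.447885
1: u=-9.264070 w=-2.423886
2: u=9.505301 w=-10.395775
3: u=-12.716169 w=6.170605
4: u=-6.125711 w=-4.128236

k=0: b·v=7.43×(-2.211)=-16.427730; √(2b)=3.854867; u=(-16.427730+(-25.864))/3.854867=-10.970996, w=(-16.427730−(-25.864))/3.854867=2.447885
k=1: b·v=7.43×(-3.032)=-22.527760; √(2b)=3.854867; u=(-22.527760+(-13.184))/3.854867=-9.264070, w=(-22.527760−(-13.184))/3.854867=-2.423886
k=2: b·v=7.43×(-0.231)=-1.716330; √(2b)=3.854867; u=(-1.716330+38.358)/3.854867=9.505301, w=(-1.716330−38.358)/3.854867=-10.395775
k=3: b·v=7.43×(-1.698)=-12.616140; √(2b)=3.854867; u=(-12.616140+(-36.403))/3.854867=-12.716169, w=(-12.616140−(-36.403))/3.854867=6.170605
k=4: b·v=7.43×(-2.66)=-19.763800; √(2b)=3.854867; u=(-19.763800+(-3.85))/3.854867=-6.125711, w=(-19.763800−(-3.85))/3.854867=-4.128236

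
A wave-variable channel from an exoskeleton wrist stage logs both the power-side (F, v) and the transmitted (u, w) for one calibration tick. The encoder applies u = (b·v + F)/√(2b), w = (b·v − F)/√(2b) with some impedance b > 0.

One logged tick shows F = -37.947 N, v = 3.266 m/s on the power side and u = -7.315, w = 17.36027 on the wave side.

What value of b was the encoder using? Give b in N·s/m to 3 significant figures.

u + w = 10.0453;  u + w = √(2b)·v, so √(2b) = 10.0453/3.266 = 3.0757.
b = (√(2b))²/2 = 9.4600/2 = 4.7300.
(Check via u − w = 2F/√(2b): u − w = -24.6753, 2F/√(2b) = -24.6753.)

b = 4.73 N·s/m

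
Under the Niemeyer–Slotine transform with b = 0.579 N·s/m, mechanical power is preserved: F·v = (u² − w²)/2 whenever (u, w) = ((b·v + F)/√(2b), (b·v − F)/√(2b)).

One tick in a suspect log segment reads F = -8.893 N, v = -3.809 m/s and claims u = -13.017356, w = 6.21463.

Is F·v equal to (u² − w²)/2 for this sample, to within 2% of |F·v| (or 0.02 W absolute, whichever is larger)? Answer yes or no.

no

F·v = (-8.893)×(-3.809) = 33.873437 W.
(u² − w²)/2 = (169.451557 − 38.621626)/2 = 65.414966 W.
|Δ| = 31.541529;  2% of max(1, |F·v|) = 0.677469.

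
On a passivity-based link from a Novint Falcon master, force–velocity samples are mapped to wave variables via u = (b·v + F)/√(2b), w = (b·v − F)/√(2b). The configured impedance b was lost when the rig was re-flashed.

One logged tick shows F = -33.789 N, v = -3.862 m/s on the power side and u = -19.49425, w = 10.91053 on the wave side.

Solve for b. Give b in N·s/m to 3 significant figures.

b = 2.47 N·s/m

u + w = -8.5837;  u + w = √(2b)·v, so √(2b) = -8.5837/(-3.862) = 2.2226.
b = (√(2b))²/2 = 4.9400/2 = 2.4700.
(Check via u − w = 2F/√(2b): u − w = -30.4048, 2F/√(2b) = -30.4048.)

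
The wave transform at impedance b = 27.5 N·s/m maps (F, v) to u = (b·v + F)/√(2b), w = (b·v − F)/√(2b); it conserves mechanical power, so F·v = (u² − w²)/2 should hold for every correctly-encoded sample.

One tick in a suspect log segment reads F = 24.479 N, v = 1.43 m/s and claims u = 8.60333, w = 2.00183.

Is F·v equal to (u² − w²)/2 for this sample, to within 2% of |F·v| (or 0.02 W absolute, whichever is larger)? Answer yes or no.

yes

F·v = 24.479×1.43 = 35.0050 W.
(u² − w²)/2 = (74.0173 − 4.0073)/2 = 35.0050 W.
|Δ| = 0.0000;  2% of max(1, |F·v|) = 0.7001.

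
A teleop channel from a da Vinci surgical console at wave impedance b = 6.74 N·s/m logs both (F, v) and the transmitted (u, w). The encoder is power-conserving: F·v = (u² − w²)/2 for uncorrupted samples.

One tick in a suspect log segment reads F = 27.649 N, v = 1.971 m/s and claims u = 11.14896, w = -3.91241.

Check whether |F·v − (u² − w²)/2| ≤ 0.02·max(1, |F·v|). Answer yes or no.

F·v = 27.649×1.971 = 54.4962 W.
(u² − w²)/2 = (124.2993 − 15.3070)/2 = 54.4962 W.
|Δ| = 0.0000;  2% of max(1, |F·v|) = 1.0899.

yes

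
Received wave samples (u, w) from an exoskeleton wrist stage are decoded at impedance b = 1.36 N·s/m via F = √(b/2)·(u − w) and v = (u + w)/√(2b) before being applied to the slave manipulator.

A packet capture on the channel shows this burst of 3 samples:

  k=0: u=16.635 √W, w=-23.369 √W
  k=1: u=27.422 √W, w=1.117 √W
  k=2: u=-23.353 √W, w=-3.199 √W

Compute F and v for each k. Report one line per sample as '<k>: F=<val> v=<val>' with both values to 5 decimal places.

0: F=32.98814 v=-4.08309
1: F=21.69166 v=17.30431
2: F=-16.61941 v=-16.09951

k=0: u−w=40.00400, u+w=-6.73400; √(b/2)=0.82462, √(2b)=1.64924; F=0.82462×40.004=32.98814, v=-6.73400/1.64924=-4.08309
k=1: u−w=26.30500, u+w=28.53900; √(b/2)=0.82462, √(2b)=1.64924; F=0.82462×26.305=21.69166, v=28.53900/1.64924=17.30431
k=2: u−w=-20.15400, u+w=-26.55200; √(b/2)=0.82462, √(2b)=1.64924; F=0.82462×(-20.154)=-16.61941, v=-26.55200/1.64924=-16.09951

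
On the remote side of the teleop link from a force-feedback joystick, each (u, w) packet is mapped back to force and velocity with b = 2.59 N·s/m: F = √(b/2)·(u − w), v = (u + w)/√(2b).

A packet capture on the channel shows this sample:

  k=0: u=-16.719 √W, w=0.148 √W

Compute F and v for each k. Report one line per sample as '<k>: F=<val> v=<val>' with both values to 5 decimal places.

0: F=-19.19432 v=-7.28088

k=0: u−w=-16.86700, u+w=-16.57100; √(b/2)=1.13798, √(2b)=2.27596; F=1.13798×(-16.867)=-19.19432, v=-16.57100/2.27596=-7.28088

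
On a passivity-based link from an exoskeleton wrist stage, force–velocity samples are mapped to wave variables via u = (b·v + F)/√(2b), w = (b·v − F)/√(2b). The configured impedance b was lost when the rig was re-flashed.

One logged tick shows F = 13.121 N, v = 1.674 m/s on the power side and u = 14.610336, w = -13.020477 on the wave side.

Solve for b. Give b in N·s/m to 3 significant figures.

b = 0.451 N·s/m

u + w = 1.589859;  u + w = √(2b)·v, so √(2b) = 1.589859/1.674 = 0.949737.
b = (√(2b))²/2 = 0.902000/2 = 0.451000.
(Check via u − w = 2F/√(2b): u − w = 27.630813, 2F/√(2b) = 27.630820.)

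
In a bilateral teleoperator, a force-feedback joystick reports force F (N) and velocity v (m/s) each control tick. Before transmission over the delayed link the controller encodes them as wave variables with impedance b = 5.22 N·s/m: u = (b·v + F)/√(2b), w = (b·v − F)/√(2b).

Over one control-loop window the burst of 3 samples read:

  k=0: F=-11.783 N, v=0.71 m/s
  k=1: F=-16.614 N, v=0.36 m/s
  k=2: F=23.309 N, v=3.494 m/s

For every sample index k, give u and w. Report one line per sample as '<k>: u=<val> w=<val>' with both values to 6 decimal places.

0: u=-2.499707 w=4.793787
1: u=-4.560306 w=5.723502
2: u=12.858684 w=-1.569225

k=0: b·v=5.22×0.71=3.706200; √(2b)=3.231099; u=(3.706200+(-11.783))/3.231099=-2.499707, w=(3.706200−(-11.783))/3.231099=4.793787
k=1: b·v=5.22×0.36=1.879200; √(2b)=3.231099; u=(1.879200+(-16.614))/3.231099=-4.560306, w=(1.879200−(-16.614))/3.231099=5.723502
k=2: b·v=5.22×3.494=18.238680; √(2b)=3.231099; u=(18.238680+23.309)/3.231099=12.858684, w=(18.238680−23.309)/3.231099=-1.569225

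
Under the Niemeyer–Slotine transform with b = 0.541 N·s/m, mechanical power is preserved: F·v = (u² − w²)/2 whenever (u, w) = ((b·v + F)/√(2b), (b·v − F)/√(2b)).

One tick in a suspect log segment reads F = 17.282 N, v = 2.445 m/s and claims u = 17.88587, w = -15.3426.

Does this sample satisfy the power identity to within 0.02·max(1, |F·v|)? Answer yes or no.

F·v = 17.282×2.445 = 42.2545 W.
(u² − w²)/2 = (319.9043 − 235.3954)/2 = 42.2545 W.
|Δ| = 0.0000;  2% of max(1, |F·v|) = 0.8451.

yes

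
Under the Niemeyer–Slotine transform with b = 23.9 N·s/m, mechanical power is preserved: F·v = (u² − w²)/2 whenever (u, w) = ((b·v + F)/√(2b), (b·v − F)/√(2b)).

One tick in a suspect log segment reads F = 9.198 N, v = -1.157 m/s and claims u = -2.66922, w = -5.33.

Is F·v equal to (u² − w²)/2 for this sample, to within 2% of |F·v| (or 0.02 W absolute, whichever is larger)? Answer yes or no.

F·v = 9.198×(-1.157) = -10.64209 W.
(u² − w²)/2 = (7.12474 − 28.40890)/2 = -10.64208 W.
|Δ| = 0.00000;  2% of max(1, |F·v|) = 0.21284.

yes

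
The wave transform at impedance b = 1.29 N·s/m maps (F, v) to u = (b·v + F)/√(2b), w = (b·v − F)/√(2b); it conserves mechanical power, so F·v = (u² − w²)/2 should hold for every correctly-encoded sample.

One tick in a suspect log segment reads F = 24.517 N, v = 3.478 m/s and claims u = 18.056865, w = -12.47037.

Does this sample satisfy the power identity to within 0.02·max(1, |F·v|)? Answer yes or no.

yes

F·v = 24.517×3.478 = 85.270126 W.
(u² − w²)/2 = (326.050374 − 155.510128)/2 = 85.270123 W.
|Δ| = 0.000003;  2% of max(1, |F·v|) = 1.705403.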